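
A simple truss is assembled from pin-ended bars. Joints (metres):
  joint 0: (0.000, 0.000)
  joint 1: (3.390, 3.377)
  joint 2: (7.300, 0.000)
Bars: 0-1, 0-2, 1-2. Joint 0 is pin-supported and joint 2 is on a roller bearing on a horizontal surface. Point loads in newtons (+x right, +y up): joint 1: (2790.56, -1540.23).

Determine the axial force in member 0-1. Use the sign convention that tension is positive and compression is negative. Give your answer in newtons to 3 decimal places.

660.220

N=3 nodes, M=3 members, R=3 reactions → 2N=6, M+R=6
member 0 (0-1): L=4.7850, (cx,cy)=(0.7085,0.7057)
member 1 (0-2): L=7.3000, (cx,cy)=(1.0000,0.0000)
member 2 (1-2): L=5.1665, (cx,cy)=(0.7568,-0.6536)
solve A·x = −loads:
  F[0-1] = +660.2198 N (tension)
  F[0-2] = +2322.8181 N (tension)
  F[1-2] = -3069.2401 N (compression)
  Rx@0 = -2790.5600 N
  Ry@0 = -465.9482 N
  Ry@2 = +2006.1782 N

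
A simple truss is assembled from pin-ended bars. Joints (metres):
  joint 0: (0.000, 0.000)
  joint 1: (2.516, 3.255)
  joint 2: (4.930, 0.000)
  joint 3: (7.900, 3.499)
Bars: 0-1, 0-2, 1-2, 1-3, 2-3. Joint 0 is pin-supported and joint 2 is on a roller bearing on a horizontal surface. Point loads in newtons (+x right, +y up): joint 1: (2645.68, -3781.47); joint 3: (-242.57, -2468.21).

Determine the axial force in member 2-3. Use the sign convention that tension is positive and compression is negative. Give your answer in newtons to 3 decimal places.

N=4 nodes, M=5 members, R=3 reactions → 2N=8, M+R=8
member 0 (0-1): L=4.1140, (cx,cy)=(0.6116,0.7912)
member 1 (0-2): L=4.9300, (cx,cy)=(1.0000,0.0000)
member 2 (1-2): L=4.0525, (cx,cy)=(0.5957,-0.8032)
member 3 (1-3): L=5.3895, (cx,cy)=(0.9990,0.0453)
member 4 (2-3): L=4.5895, (cx,cy)=(0.6471,0.7624)
solve A·x = −loads:
  F[0-1] = +1529.2701 N (tension)
  F[0-2] = +1467.8618 N (tension)
  F[1-2] = -6105.5890 N (compression)
  F[1-3] = +1928.5703 N (tension)
  F[2-3] = -3352.0085 N (compression)
  Rx@0 = -2403.1100 N
  Ry@0 = -1209.9495 N
  Ry@2 = +7459.6295 N

-3352.008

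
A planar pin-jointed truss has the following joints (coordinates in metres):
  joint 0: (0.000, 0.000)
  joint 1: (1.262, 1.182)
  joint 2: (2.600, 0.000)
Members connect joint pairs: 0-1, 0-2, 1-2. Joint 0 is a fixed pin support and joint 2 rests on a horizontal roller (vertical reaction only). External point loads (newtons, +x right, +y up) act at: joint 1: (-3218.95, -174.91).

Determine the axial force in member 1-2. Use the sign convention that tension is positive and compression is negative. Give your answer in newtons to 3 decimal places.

2082.096

N=3 nodes, M=3 members, R=3 reactions → 2N=6, M+R=6
member 0 (0-1): L=1.7291, (cx,cy)=(0.7299,0.6836)
member 1 (0-2): L=2.6000, (cx,cy)=(1.0000,0.0000)
member 2 (1-2): L=1.7853, (cx,cy)=(0.7494,-0.6621)
solve A·x = −loads:
  F[0-1] = -2272.3924 N (compression)
  F[0-2] = -1560.4177 N (compression)
  F[1-2] = +2082.0965 N (tension)
  Rx@0 = +3218.9500 N
  Ry@0 = +1553.3956 N
  Ry@2 = -1378.4856 N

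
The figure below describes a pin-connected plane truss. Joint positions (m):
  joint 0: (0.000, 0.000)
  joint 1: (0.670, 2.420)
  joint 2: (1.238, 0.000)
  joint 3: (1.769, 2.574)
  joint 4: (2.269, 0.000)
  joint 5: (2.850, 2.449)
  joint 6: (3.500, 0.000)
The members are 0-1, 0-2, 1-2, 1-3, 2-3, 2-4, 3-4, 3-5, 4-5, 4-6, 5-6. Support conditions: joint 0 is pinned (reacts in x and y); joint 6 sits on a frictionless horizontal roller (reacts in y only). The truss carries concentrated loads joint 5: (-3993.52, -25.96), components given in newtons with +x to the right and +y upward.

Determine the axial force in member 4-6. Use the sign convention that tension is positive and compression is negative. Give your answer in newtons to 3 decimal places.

N=7 nodes, M=11 members, R=3 reactions → 2N=14, M+R=14
member 0 (0-1): L=2.5110, (cx,cy)=(0.2668,0.9637)
member 1 (0-2): L=1.2380, (cx,cy)=(1.0000,0.0000)
member 2 (1-2): L=2.4858, (cx,cy)=(0.2285,-0.9735)
member 3 (1-3): L=1.1097, (cx,cy)=(0.9903,0.1388)
member 4 (2-3): L=2.6282, (cx,cy)=(0.2020,0.9794)
member 5 (2-4): L=1.0310, (cx,cy)=(1.0000,0.0000)
member 6 (3-4): L=2.6221, (cx,cy)=(0.1907,-0.9817)
member 7 (3-5): L=1.0882, (cx,cy)=(0.9934,-0.1149)
member 8 (4-5): L=2.5170, (cx,cy)=(0.2308,0.9730)
member 9 (4-6): L=1.2310, (cx,cy)=(1.0000,0.0000)
member 10 (5-6): L=2.5338, (cx,cy)=(0.2565,-0.9665)
solve A·x = −loads:
  F[0-1] = -2904.4424 N (compression)
  F[0-2] = -3218.5503 N (compression)
  F[1-2] = +2675.6652 N (tension)
  F[1-3] = -1399.9072 N (compression)
  F[2-3] = -2659.7273 N (compression)
  F[2-4] = -2069.7881 N (compression)
  F[3-4] = +3148.7995 N (tension)
  F[3-5] = -2540.9831 N (compression)
  F[4-5] = -3176.8173 N (compression)
  F[4-6] = -736.0432 N (compression)
  F[5-6] = +2869.2002 N (tension)
  Rx@0 = +3993.5200 N
  Ry@0 = +2799.1441 N
  Ry@6 = -2773.1841 N

-736.043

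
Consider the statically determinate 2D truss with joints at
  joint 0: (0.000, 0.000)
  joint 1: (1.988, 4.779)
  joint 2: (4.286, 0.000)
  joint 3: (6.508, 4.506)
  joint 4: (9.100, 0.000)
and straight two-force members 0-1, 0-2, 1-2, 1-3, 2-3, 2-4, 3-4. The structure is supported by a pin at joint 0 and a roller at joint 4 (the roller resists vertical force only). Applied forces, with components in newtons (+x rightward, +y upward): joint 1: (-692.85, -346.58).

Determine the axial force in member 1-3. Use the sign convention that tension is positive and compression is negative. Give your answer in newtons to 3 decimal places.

299.483

N=5 nodes, M=7 members, R=3 reactions → 2N=10, M+R=10
member 0 (0-1): L=5.1760, (cx,cy)=(0.3841,0.9233)
member 1 (0-2): L=4.2860, (cx,cy)=(1.0000,0.0000)
member 2 (1-2): L=5.3028, (cx,cy)=(0.4334,-0.9012)
member 3 (1-3): L=4.5282, (cx,cy)=(0.9982,-0.0603)
member 4 (2-3): L=5.0241, (cx,cy)=(0.4423,0.8969)
member 5 (2-4): L=4.8140, (cx,cy)=(1.0000,0.0000)
member 6 (3-4): L=5.1983, (cx,cy)=(0.4986,-0.8668)
solve A·x = −loads:
  F[0-1] = -687.4540 N (compression)
  F[0-2] = -428.8125 N (compression)
  F[1-2] = +299.6936 N (tension)
  F[1-3] = +299.4831 N (tension)
  F[2-3] = -301.1442 N (compression)
  F[2-4] = -165.7511 N (compression)
  F[3-4] = +332.4178 N (tension)
  Rx@0 = +692.8500 N
  Ry@0 = +634.7261 N
  Ry@4 = -288.1461 N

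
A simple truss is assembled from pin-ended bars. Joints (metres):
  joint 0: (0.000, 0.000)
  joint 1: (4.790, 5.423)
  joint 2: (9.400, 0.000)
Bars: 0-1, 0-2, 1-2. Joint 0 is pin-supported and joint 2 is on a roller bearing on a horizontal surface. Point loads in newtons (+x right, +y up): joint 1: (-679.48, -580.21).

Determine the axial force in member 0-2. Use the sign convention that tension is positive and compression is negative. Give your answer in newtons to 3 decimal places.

-81.899

N=3 nodes, M=3 members, R=3 reactions → 2N=6, M+R=6
member 0 (0-1): L=7.2355, (cx,cy)=(0.6620,0.7495)
member 1 (0-2): L=9.4000, (cx,cy)=(1.0000,0.0000)
member 2 (1-2): L=7.1177, (cx,cy)=(0.6477,-0.7619)
solve A·x = −loads:
  F[0-1] = -902.6771 N (compression)
  F[0-2] = -81.8986 N (compression)
  F[1-2] = +126.4482 N (tension)
  Rx@0 = +679.4800 N
  Ry@0 = +676.5519 N
  Ry@2 = -96.3419 N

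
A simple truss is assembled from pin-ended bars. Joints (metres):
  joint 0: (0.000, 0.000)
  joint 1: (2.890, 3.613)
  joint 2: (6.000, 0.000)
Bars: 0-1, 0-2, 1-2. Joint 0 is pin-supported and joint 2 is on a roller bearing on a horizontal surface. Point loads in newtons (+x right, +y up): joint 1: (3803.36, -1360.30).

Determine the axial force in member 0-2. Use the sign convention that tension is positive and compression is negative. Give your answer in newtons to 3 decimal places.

N=3 nodes, M=3 members, R=3 reactions → 2N=6, M+R=6
member 0 (0-1): L=4.6266, (cx,cy)=(0.6246,0.7809)
member 1 (0-2): L=6.0000, (cx,cy)=(1.0000,0.0000)
member 2 (1-2): L=4.7672, (cx,cy)=(0.6524,-0.7579)
solve A·x = −loads:
  F[0-1] = +2029.8956 N (tension)
  F[0-2] = +2535.4013 N (tension)
  F[1-2] = -3886.3916 N (compression)
  Rx@0 = -3803.3600 N
  Ry@0 = -1585.1678 N
  Ry@2 = +2945.4678 N

2535.401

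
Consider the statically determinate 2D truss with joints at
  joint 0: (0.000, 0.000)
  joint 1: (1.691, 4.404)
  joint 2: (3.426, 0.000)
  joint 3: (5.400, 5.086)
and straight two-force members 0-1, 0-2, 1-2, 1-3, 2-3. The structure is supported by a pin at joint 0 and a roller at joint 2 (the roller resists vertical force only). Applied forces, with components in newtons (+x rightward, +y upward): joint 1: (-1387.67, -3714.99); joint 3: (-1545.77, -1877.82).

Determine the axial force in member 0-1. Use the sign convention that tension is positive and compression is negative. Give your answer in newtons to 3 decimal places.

-5225.150

N=4 nodes, M=5 members, R=3 reactions → 2N=8, M+R=8
member 0 (0-1): L=4.7175, (cx,cy)=(0.3585,0.9335)
member 1 (0-2): L=3.4260, (cx,cy)=(1.0000,0.0000)
member 2 (1-2): L=4.7334, (cx,cy)=(0.3665,-0.9304)
member 3 (1-3): L=3.7712, (cx,cy)=(0.9835,0.1808)
member 4 (2-3): L=5.4556, (cx,cy)=(0.3618,0.9322)
solve A·x = −loads:
  F[0-1] = -5225.1502 N (compression)
  F[0-2] = -1060.4669 N (compression)
  F[1-2] = +1076.0673 N (tension)
  F[1-3] = -894.4745 N (compression)
  F[2-3] = -1840.7802 N (compression)
  Rx@0 = +2933.4400 N
  Ry@0 = +4877.9264 N
  Ry@2 = +714.8836 N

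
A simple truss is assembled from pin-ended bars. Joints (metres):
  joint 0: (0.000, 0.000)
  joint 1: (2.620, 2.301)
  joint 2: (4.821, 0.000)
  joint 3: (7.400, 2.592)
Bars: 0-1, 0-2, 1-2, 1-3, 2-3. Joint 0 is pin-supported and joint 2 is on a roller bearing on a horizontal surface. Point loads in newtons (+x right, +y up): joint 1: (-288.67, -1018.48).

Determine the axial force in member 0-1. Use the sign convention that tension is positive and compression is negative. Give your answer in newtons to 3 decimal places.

-913.433

N=4 nodes, M=5 members, R=3 reactions → 2N=8, M+R=8
member 0 (0-1): L=3.4870, (cx,cy)=(0.7514,0.6599)
member 1 (0-2): L=4.8210, (cx,cy)=(1.0000,0.0000)
member 2 (1-2): L=3.1842, (cx,cy)=(0.6912,-0.7226)
member 3 (1-3): L=4.7888, (cx,cy)=(0.9982,0.0608)
member 4 (2-3): L=3.6565, (cx,cy)=(0.7053,0.7089)
solve A·x = −loads:
  F[0-1] = -913.4325 N (compression)
  F[0-2] = +397.6534 N (tension)
  F[1-2] = -575.2840 N (compression)
  F[1-3] = +0.0000 N (tension)
  F[2-3] = -0.0000 N (compression)
  Rx@0 = +288.6700 N
  Ry@0 = +602.7596 N
  Ry@2 = +415.7204 N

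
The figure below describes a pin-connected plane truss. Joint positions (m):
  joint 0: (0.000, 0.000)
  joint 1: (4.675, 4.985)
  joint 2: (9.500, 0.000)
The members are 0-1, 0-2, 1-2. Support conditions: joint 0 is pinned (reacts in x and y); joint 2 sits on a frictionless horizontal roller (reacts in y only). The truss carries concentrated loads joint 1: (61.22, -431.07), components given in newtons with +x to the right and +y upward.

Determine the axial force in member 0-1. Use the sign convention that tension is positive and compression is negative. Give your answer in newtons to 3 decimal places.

N=3 nodes, M=3 members, R=3 reactions → 2N=6, M+R=6
member 0 (0-1): L=6.8342, (cx,cy)=(0.6841,0.7294)
member 1 (0-2): L=9.5000, (cx,cy)=(1.0000,0.0000)
member 2 (1-2): L=6.9376, (cx,cy)=(0.6955,-0.7185)
solve A·x = −loads:
  F[0-1] = -256.1117 N (compression)
  F[0-2] = +236.4165 N (tension)
  F[1-2] = -339.9321 N (compression)
  Rx@0 = -61.2200 N
  Ry@0 = +186.8138 N
  Ry@2 = +244.2562 N

-256.112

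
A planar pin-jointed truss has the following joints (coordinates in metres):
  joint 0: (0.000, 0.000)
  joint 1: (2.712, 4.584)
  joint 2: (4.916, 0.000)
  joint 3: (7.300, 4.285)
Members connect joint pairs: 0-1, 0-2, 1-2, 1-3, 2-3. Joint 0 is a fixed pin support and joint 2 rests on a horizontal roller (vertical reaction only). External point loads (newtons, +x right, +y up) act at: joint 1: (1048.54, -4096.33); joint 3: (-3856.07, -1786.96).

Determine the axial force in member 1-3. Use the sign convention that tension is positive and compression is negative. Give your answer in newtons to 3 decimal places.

-2767.601

N=4 nodes, M=5 members, R=3 reactions → 2N=8, M+R=8
member 0 (0-1): L=5.3262, (cx,cy)=(0.5092,0.8607)
member 1 (0-2): L=4.9160, (cx,cy)=(1.0000,0.0000)
member 2 (1-2): L=5.0863, (cx,cy)=(0.4333,-0.9012)
member 3 (1-3): L=4.5977, (cx,cy)=(0.9979,-0.0650)
member 4 (2-3): L=4.9035, (cx,cy)=(0.4862,0.8739)
solve A·x = −loads:
  F[0-1] = -3896.2386 N (compression)
  F[0-2] = -823.6250 N (compression)
  F[1-2] = -624.7178 N (compression)
  F[1-3] = -2767.6014 N (compression)
  F[2-3] = -2250.8700 N (compression)
  Rx@0 = +2807.5300 N
  Ry@0 = +3353.3261 N
  Ry@2 = +2529.9639 N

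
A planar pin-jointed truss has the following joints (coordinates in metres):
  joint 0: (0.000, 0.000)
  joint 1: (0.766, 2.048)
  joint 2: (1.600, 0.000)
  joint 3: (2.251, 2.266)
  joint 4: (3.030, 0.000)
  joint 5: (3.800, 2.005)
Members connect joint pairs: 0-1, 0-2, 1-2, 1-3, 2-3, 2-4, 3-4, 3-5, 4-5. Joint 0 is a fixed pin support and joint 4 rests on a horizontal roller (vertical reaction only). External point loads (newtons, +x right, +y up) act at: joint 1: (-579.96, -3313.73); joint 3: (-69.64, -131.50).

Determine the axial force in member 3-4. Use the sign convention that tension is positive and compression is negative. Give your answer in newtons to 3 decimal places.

-519.564

N=6 nodes, M=9 members, R=3 reactions → 2N=12, M+R=12
member 0 (0-1): L=2.1866, (cx,cy)=(0.3503,0.9366)
member 1 (0-2): L=1.6000, (cx,cy)=(1.0000,0.0000)
member 2 (1-2): L=2.2113, (cx,cy)=(0.3772,-0.9262)
member 3 (1-3): L=1.5009, (cx,cy)=(0.9894,0.1452)
member 4 (2-3): L=2.3577, (cx,cy)=(0.2761,0.9611)
member 5 (2-4): L=1.4300, (cx,cy)=(1.0000,0.0000)
member 6 (3-4): L=2.3962, (cx,cy)=(0.3251,-0.9457)
member 7 (3-5): L=1.5708, (cx,cy)=(0.9861,-0.1662)
member 8 (4-5): L=2.1478, (cx,cy)=(0.3585,0.9335)
solve A·x = −loads:
  F[0-1] = -3153.7438 N (compression)
  F[0-2] = +455.2239 N (tension)
  F[1-2] = -445.1180 N (compression)
  F[1-3] = -360.8124 N (compression)
  F[2-3] = +428.9217 N (tension)
  F[2-4] = +168.9118 N (tension)
  F[3-4] = -519.5638 N (compression)
  F[3-5] = -0.0000 N (tension)
  F[4-5] = +0.0000 N (tension)
  Rx@0 = +649.6000 N
  Ry@0 = +2953.8896 N
  Ry@4 = +491.3404 N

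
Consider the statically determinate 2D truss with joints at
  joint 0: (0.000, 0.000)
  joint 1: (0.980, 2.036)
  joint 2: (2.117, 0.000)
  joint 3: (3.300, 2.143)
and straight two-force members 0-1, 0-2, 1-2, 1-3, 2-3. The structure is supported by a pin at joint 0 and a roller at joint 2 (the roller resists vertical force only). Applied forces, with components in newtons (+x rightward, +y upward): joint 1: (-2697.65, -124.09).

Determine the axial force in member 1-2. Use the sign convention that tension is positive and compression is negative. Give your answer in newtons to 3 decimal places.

2905.783

N=4 nodes, M=5 members, R=3 reactions → 2N=8, M+R=8
member 0 (0-1): L=2.2596, (cx,cy)=(0.4337,0.9011)
member 1 (0-2): L=2.1170, (cx,cy)=(1.0000,0.0000)
member 2 (1-2): L=2.3320, (cx,cy)=(0.4876,-0.8731)
member 3 (1-3): L=2.3225, (cx,cy)=(0.9989,0.0461)
member 4 (2-3): L=2.4478, (cx,cy)=(0.4833,0.8755)
solve A·x = −loads:
  F[0-1] = -2953.3001 N (compression)
  F[0-2] = -1416.7767 N (compression)
  F[1-2] = +2905.7827 N (tension)
  F[1-3] = -0.0000 N (compression)
  F[2-3] = -0.0000 N (compression)
  Rx@0 = +2697.6500 N
  Ry@0 = +2661.0797 N
  Ry@2 = -2536.9897 N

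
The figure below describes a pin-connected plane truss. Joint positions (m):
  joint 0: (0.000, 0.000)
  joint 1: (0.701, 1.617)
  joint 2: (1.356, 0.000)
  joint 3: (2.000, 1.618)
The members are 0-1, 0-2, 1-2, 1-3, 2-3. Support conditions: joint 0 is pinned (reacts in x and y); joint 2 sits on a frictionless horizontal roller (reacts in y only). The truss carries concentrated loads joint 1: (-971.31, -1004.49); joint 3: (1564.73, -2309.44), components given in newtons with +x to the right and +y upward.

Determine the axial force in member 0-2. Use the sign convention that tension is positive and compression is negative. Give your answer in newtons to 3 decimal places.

N=4 nodes, M=5 members, R=3 reactions → 2N=8, M+R=8
member 0 (0-1): L=1.7624, (cx,cy)=(0.3978,0.9175)
member 1 (0-2): L=1.3560, (cx,cy)=(1.0000,0.0000)
member 2 (1-2): L=1.7446, (cx,cy)=(0.3754,-0.9268)
member 3 (1-3): L=1.2990, (cx,cy)=(1.0000,0.0008)
member 4 (2-3): L=1.7415, (cx,cy)=(0.3698,0.9291)
solve A·x = −loads:
  F[0-1] = +1439.1389 N (tension)
  F[0-2] = +21.0014 N (tension)
  F[1-2] = -2506.3226 N (compression)
  F[1-3] = +2484.7006 N (tension)
  F[2-3] = -2487.7090 N (compression)
  Rx@0 = -593.4200 N
  Ry@0 = -1320.4006 N
  Ry@2 = +4634.3306 N

21.001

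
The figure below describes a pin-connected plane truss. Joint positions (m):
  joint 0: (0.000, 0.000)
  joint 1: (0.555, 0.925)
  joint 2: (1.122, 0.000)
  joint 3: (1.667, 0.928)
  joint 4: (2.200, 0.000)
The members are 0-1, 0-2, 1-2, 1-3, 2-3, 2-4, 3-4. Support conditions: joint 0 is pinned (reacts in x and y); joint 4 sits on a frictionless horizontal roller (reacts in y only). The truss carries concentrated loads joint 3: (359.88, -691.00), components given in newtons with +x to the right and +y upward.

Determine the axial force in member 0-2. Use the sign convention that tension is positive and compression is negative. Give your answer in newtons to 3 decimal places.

369.244

N=5 nodes, M=7 members, R=3 reactions → 2N=10, M+R=10
member 0 (0-1): L=1.0787, (cx,cy)=(0.5145,0.8575)
member 1 (0-2): L=1.1220, (cx,cy)=(1.0000,0.0000)
member 2 (1-2): L=1.0849, (cx,cy)=(0.5226,-0.8526)
member 3 (1-3): L=1.1120, (cx,cy)=(1.0000,0.0027)
member 4 (2-3): L=1.0762, (cx,cy)=(0.5064,0.8623)
member 5 (2-4): L=1.0780, (cx,cy)=(1.0000,0.0000)
member 6 (3-4): L=1.0702, (cx,cy)=(0.4980,-0.8671)
solve A·x = −loads:
  F[0-1] = -18.2002 N (compression)
  F[0-2] = +369.2439 N (tension)
  F[1-2] = +18.2454 N (tension)
  F[1-3] = -18.8991 N (compression)
  F[2-3] = -18.0398 N (compression)
  F[2-4] = +387.9146 N (tension)
  F[3-4] = -778.8672 N (compression)
  Rx@0 = -359.8800 N
  Ry@0 = +15.6065 N
  Ry@4 = +675.3935 N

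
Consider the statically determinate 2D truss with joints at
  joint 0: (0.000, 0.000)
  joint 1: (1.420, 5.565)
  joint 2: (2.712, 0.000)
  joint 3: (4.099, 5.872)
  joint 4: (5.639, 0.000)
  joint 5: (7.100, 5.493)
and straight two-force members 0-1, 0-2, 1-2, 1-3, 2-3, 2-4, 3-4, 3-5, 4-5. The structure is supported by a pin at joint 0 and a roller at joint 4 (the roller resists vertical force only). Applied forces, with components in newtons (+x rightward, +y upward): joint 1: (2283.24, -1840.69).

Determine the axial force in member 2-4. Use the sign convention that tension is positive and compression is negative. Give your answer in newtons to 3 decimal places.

N=6 nodes, M=9 members, R=3 reactions → 2N=12, M+R=12
member 0 (0-1): L=5.7433, (cx,cy)=(0.2472,0.9690)
member 1 (0-2): L=2.7120, (cx,cy)=(1.0000,0.0000)
member 2 (1-2): L=5.7130, (cx,cy)=(0.2262,-0.9741)
member 3 (1-3): L=2.6965, (cx,cy)=(0.9935,0.1138)
member 4 (2-3): L=6.0336, (cx,cy)=(0.2299,0.9732)
member 5 (2-4): L=2.9270, (cx,cy)=(1.0000,0.0000)
member 6 (3-4): L=6.0706, (cx,cy)=(0.2537,-0.9673)
member 7 (3-5): L=3.0248, (cx,cy)=(0.9921,-0.1253)
member 8 (4-5): L=5.6840, (cx,cy)=(0.2570,0.9664)
solve A·x = −loads:
  F[0-1] = +904.1774 N (tension)
  F[0-2] = +2059.6874 N (tension)
  F[1-2] = -2952.8016 N (compression)
  F[1-3] = -1401.0195 N (compression)
  F[2-3] = +2955.4515 N (tension)
  F[2-4] = +712.5111 N (tension)
  F[3-4] = -2808.6741 N (compression)
  F[3-5] = -0.0000 N (compression)
  F[4-5] = +0.0000 N (tension)
  Rx@0 = -2283.2400 N
  Ry@0 = -876.1056 N
  Ry@4 = +2716.7956 N

712.511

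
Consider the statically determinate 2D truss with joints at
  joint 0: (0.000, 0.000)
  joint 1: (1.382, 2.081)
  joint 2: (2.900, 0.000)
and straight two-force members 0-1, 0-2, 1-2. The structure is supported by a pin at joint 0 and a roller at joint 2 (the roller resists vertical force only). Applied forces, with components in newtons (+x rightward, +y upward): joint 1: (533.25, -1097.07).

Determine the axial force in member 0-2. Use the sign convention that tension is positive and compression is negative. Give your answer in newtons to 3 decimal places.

660.497

N=3 nodes, M=3 members, R=3 reactions → 2N=6, M+R=6
member 0 (0-1): L=2.4981, (cx,cy)=(0.5532,0.8330)
member 1 (0-2): L=2.9000, (cx,cy)=(1.0000,0.0000)
member 2 (1-2): L=2.5758, (cx,cy)=(0.5893,-0.8079)
solve A·x = −loads:
  F[0-1] = -230.0104 N (compression)
  F[0-2] = +660.4966 N (tension)
  F[1-2] = -1120.7675 N (compression)
  Rx@0 = -533.2500 N
  Ry@0 = +191.6066 N
  Ry@2 = +905.4634 N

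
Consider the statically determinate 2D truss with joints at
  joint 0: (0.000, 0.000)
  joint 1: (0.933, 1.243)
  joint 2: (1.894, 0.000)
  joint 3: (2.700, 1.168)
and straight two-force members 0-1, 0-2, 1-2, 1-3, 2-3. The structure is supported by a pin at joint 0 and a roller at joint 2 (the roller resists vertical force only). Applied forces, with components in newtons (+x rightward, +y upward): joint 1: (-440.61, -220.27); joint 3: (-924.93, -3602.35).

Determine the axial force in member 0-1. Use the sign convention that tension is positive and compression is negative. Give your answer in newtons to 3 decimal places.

N=4 nodes, M=5 members, R=3 reactions → 2N=8, M+R=8
member 0 (0-1): L=1.5542, (cx,cy)=(0.6003,0.7998)
member 1 (0-2): L=1.8940, (cx,cy)=(1.0000,0.0000)
member 2 (1-2): L=1.5712, (cx,cy)=(0.6116,-0.7911)
member 3 (1-3): L=1.7686, (cx,cy)=(0.9991,-0.0424)
member 4 (2-3): L=1.4191, (cx,cy)=(0.5680,0.8231)
solve A·x = −loads:
  F[0-1] = +702.3009 N (tension)
  F[0-2] = -1787.1374 N (compression)
  F[1-2] = -1069.7551 N (compression)
  F[1-3] = +1517.8851 N (tension)
  F[2-3] = -4298.6033 N (compression)
  Rx@0 = +1365.5400 N
  Ry@0 = -561.6780 N
  Ry@2 = +4384.2980 N

702.301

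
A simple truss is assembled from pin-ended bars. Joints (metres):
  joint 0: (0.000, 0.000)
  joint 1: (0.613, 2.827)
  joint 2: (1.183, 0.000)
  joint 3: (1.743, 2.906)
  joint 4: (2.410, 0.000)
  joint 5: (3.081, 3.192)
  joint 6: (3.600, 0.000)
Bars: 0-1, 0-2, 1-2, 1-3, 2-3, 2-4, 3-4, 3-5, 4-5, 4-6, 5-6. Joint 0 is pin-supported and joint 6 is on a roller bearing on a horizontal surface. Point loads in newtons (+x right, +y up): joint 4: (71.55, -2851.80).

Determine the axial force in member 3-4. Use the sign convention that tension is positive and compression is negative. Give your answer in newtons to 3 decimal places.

803.757

N=7 nodes, M=11 members, R=3 reactions → 2N=14, M+R=14
member 0 (0-1): L=2.8927, (cx,cy)=(0.2119,0.9773)
member 1 (0-2): L=1.1830, (cx,cy)=(1.0000,0.0000)
member 2 (1-2): L=2.8839, (cx,cy)=(0.1976,-0.9803)
member 3 (1-3): L=1.1328, (cx,cy)=(0.9976,0.0697)
member 4 (2-3): L=2.9595, (cx,cy)=(0.1892,0.9819)
member 5 (2-4): L=1.2270, (cx,cy)=(1.0000,0.0000)
member 6 (3-4): L=2.9816, (cx,cy)=(0.2237,-0.9747)
member 7 (3-5): L=1.3682, (cx,cy)=(0.9779,0.2090)
member 8 (4-5): L=3.2618, (cx,cy)=(0.2057,0.9786)
member 9 (4-6): L=1.1900, (cx,cy)=(1.0000,0.0000)
member 10 (5-6): L=3.2339, (cx,cy)=(0.1605,-0.9870)
solve A·x = −loads:
  F[0-1] = -964.5855 N (compression)
  F[0-2] = +275.9581 N (tension)
  F[1-2] = +933.9066 N (tension)
  F[1-3] = -389.9439 N (compression)
  F[2-3] = -932.3265 N (compression)
  F[2-4] = +636.9624 N (tension)
  F[3-4] = +803.7566 N (tension)
  F[3-5] = -762.0535 N (compression)
  F[4-5] = +2113.6207 N (tension)
  F[4-6] = +310.4117 N (tension)
  F[5-6] = -1934.1926 N (compression)
  Rx@0 = -71.5500 N
  Ry@0 = +942.6783 N
  Ry@6 = +1909.1217 N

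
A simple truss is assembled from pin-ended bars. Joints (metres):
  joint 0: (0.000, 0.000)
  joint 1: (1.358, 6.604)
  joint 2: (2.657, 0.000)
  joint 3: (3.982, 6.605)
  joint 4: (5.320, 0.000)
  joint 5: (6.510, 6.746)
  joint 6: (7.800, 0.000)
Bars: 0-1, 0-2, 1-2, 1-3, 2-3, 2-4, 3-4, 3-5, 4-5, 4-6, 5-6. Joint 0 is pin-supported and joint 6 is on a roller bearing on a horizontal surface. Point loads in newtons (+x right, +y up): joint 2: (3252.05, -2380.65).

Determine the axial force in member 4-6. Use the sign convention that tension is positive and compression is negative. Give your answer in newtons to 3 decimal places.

N=7 nodes, M=11 members, R=3 reactions → 2N=14, M+R=14
member 0 (0-1): L=6.7422, (cx,cy)=(0.2014,0.9795)
member 1 (0-2): L=2.6570, (cx,cy)=(1.0000,0.0000)
member 2 (1-2): L=6.7305, (cx,cy)=(0.1930,-0.9812)
member 3 (1-3): L=2.6240, (cx,cy)=(1.0000,0.0004)
member 4 (2-3): L=6.7366, (cx,cy)=(0.1967,0.9805)
member 5 (2-4): L=2.6630, (cx,cy)=(1.0000,0.0000)
member 6 (3-4): L=6.7392, (cx,cy)=(0.1985,-0.9801)
member 7 (3-5): L=2.5319, (cx,cy)=(0.9984,0.0557)
member 8 (4-5): L=6.8502, (cx,cy)=(0.1737,0.9848)
member 9 (4-6): L=2.4800, (cx,cy)=(1.0000,0.0000)
member 10 (5-6): L=6.8682, (cx,cy)=(0.1878,-0.9822)
solve A·x = −loads:
  F[0-1] = -1602.5467 N (compression)
  F[0-2] = +3574.8326 N (tension)
  F[1-2] = +1599.5358 N (tension)
  F[1-3] = -631.4943 N (compression)
  F[2-3] = +827.3489 N (tension)
  F[2-4] = +468.7655 N (tension)
  F[3-4] = -844.5532 N (compression)
  F[3-5] = -301.5549 N (compression)
  F[4-5] = +840.5201 N (tension)
  F[4-6] = +155.0729 N (tension)
  F[5-6] = -825.6408 N (compression)
  Rx@0 = -3252.0500 N
  Ry@0 = +1569.7029 N
  Ry@6 = +810.9471 N

155.073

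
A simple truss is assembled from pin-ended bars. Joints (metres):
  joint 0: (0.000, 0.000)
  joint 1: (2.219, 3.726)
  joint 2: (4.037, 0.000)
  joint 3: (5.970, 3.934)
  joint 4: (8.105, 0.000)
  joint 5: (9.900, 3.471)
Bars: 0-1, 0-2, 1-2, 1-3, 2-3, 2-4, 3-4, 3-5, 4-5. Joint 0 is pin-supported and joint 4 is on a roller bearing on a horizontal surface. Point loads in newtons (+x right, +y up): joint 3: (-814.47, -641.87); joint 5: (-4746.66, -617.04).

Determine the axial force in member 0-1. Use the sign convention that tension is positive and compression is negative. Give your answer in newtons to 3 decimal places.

-2863.821

N=6 nodes, M=9 members, R=3 reactions → 2N=12, M+R=12
member 0 (0-1): L=4.3367, (cx,cy)=(0.5117,0.8592)
member 1 (0-2): L=4.0370, (cx,cy)=(1.0000,0.0000)
member 2 (1-2): L=4.1459, (cx,cy)=(0.4385,-0.8987)
member 3 (1-3): L=3.7568, (cx,cy)=(0.9985,0.0554)
member 4 (2-3): L=4.3832, (cx,cy)=(0.4410,0.8975)
member 5 (2-4): L=4.0680, (cx,cy)=(1.0000,0.0000)
member 6 (3-4): L=4.4760, (cx,cy)=(0.4770,-0.8789)
member 7 (3-5): L=3.9572, (cx,cy)=(0.9931,-0.1170)
member 8 (4-5): L=3.9077, (cx,cy)=(0.4594,0.8883)
solve A·x = −loads:
  F[0-1] = -2863.8207 N (compression)
  F[0-2] = -4095.7747 N (compression)
  F[1-2] = +2577.6401 N (tension)
  F[1-3] = -2599.6618 N (compression)
  F[2-3] = -2581.1391 N (compression)
  F[2-4] = -1827.1803 N (compression)
  F[3-4] = +2628.6239 N (tension)
  F[3-5] = -4202.1647 N (compression)
  F[4-5] = -1248.1839 N (compression)
  Rx@0 = +5561.1300 N
  Ry@0 = +2460.5290 N
  Ry@4 = -1201.6190 N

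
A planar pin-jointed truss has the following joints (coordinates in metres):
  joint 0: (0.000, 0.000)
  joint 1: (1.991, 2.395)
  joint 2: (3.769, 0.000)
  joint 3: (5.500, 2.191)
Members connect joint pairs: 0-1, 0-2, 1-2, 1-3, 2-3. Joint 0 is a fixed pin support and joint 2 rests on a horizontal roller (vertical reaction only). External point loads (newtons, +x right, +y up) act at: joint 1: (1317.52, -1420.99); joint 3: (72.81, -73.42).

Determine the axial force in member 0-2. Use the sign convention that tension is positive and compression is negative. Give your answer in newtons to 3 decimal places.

N=4 nodes, M=5 members, R=3 reactions → 2N=8, M+R=8
member 0 (0-1): L=3.1145, (cx,cy)=(0.6393,0.7690)
member 1 (0-2): L=3.7690, (cx,cy)=(1.0000,0.0000)
member 2 (1-2): L=2.9828, (cx,cy)=(0.5961,-0.8029)
member 3 (1-3): L=3.5149, (cx,cy)=(0.9983,-0.0580)
member 4 (2-3): L=2.7923, (cx,cy)=(0.6199,0.7847)
solve A·x = −loads:
  F[0-1] = +315.8944 N (tension)
  F[0-2] = +1188.3888 N (tension)
  F[1-2] = -2081.3579 N (compression)
  F[1-3] = +125.2821 N (tension)
  F[2-3] = -84.3023 N (compression)
  Rx@0 = -1390.3300 N
  Ry@0 = -242.9177 N
  Ry@2 = +1737.3277 N

1188.389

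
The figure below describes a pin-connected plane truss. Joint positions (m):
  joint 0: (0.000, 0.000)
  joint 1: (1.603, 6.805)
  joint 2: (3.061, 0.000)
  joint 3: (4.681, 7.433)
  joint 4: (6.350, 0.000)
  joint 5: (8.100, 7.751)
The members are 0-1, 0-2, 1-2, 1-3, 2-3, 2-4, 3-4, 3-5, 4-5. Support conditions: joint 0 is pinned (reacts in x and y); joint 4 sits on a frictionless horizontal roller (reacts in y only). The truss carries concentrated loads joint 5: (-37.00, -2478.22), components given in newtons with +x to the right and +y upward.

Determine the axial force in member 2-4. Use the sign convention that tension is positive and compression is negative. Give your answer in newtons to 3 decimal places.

-438.667

N=6 nodes, M=9 members, R=3 reactions → 2N=12, M+R=12
member 0 (0-1): L=6.9913, (cx,cy)=(0.2293,0.9734)
member 1 (0-2): L=3.0610, (cx,cy)=(1.0000,0.0000)
member 2 (1-2): L=6.9594, (cx,cy)=(0.2095,-0.9778)
member 3 (1-3): L=3.1414, (cx,cy)=(0.9798,0.1999)
member 4 (2-3): L=7.6075, (cx,cy)=(0.2129,0.9771)
member 5 (2-4): L=3.2890, (cx,cy)=(1.0000,0.0000)
member 6 (3-4): L=7.6181, (cx,cy)=(0.2191,-0.9757)
member 7 (3-5): L=3.4338, (cx,cy)=(0.9957,0.0926)
member 8 (4-5): L=7.9461, (cx,cy)=(0.2202,0.9754)
solve A·x = −loads:
  F[0-1] = +655.2677 N (tension)
  F[0-2] = -187.2440 N (compression)
  F[1-2] = -594.9293 N (compression)
  F[1-3] = +280.5445 N (tension)
  F[2-3] = +595.3830 N (tension)
  F[2-4] = -438.6672 N (compression)
  F[3-4] = -602.8131 N (compression)
  F[3-5] = +536.0376 N (tension)
  F[4-5] = -2591.4910 N (compression)
  Rx@0 = +37.0000 N
  Ry@0 = -637.8107 N
  Ry@4 = +3116.0307 N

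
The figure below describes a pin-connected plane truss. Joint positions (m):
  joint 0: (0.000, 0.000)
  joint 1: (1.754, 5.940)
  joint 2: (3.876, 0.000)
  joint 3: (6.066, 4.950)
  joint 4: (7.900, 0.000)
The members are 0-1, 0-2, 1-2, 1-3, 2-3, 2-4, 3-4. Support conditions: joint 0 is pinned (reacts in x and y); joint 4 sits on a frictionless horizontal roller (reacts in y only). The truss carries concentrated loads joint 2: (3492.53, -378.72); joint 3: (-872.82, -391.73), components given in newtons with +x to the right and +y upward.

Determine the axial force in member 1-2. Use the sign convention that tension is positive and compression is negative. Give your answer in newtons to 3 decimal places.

1026.129

N=5 nodes, M=7 members, R=3 reactions → 2N=10, M+R=10
member 0 (0-1): L=6.1936, (cx,cy)=(0.2832,0.9591)
member 1 (0-2): L=3.8760, (cx,cy)=(1.0000,0.0000)
member 2 (1-2): L=6.3077, (cx,cy)=(0.3364,-0.9417)
member 3 (1-3): L=4.4242, (cx,cy)=(0.9746,-0.2238)
member 4 (2-3): L=5.4128, (cx,cy)=(0.4046,0.9145)
member 5 (2-4): L=4.0240, (cx,cy)=(1.0000,0.0000)
member 6 (3-4): L=5.2788, (cx,cy)=(0.3474,-0.9377)
solve A·x = −loads:
  F[0-1] = -866.2029 N (compression)
  F[0-2] = +2865.0166 N (tension)
  F[1-2] = +1026.1287 N (tension)
  F[1-3] = -605.8773 N (compression)
  F[2-3] = -642.5387 N (compression)
  F[2-4] = -22.3385 N (compression)
  F[3-4] = +64.2971 N (tension)
  Rx@0 = -2619.7100 N
  Ry@0 = +830.7419 N
  Ry@4 = -60.2919 N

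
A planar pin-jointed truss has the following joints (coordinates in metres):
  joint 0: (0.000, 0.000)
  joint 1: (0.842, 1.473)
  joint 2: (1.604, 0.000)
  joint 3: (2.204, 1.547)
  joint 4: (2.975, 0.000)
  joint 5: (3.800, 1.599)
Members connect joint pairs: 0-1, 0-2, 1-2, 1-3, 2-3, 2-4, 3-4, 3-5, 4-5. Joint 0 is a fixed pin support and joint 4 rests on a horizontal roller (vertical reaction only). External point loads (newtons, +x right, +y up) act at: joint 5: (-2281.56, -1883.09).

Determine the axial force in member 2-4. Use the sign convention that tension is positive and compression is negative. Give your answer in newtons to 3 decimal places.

-1278.449

N=6 nodes, M=9 members, R=3 reactions → 2N=12, M+R=12
member 0 (0-1): L=1.6967, (cx,cy)=(0.4963,0.8682)
member 1 (0-2): L=1.6040, (cx,cy)=(1.0000,0.0000)
member 2 (1-2): L=1.6584, (cx,cy)=(0.4595,-0.8882)
member 3 (1-3): L=1.3640, (cx,cy)=(0.9985,0.0543)
member 4 (2-3): L=1.6593, (cx,cy)=(0.3616,0.9323)
member 5 (2-4): L=1.3710, (cx,cy)=(1.0000,0.0000)
member 6 (3-4): L=1.7285, (cx,cy)=(0.4461,-0.8950)
member 7 (3-5): L=1.5968, (cx,cy)=(0.9995,0.0326)
member 8 (4-5): L=1.7993, (cx,cy)=(0.4585,0.8887)
solve A·x = −loads:
  F[0-1] = -811.0032 N (compression)
  F[0-2] = -1879.0868 N (compression)
  F[1-2] = +747.1033 N (tension)
  F[1-3] = -746.8463 N (compression)
  F[2-3] = -711.7327 N (compression)
  F[2-4] = -1278.4492 N (compression)
  F[3-4] = +738.1838 N (tension)
  F[3-5] = -1333.0893 N (compression)
  F[4-5] = -2070.1105 N (compression)
  Rx@0 = +2281.5600 N
  Ry@0 = +704.0891 N
  Ry@4 = +1179.0009 N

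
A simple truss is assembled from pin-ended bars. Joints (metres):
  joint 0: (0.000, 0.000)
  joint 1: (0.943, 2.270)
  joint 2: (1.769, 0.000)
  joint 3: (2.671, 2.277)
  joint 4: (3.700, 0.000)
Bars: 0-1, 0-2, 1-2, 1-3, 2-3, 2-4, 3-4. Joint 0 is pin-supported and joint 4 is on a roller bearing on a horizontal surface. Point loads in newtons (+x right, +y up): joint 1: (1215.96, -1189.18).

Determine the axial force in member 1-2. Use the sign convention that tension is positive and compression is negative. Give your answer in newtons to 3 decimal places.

N=5 nodes, M=7 members, R=3 reactions → 2N=10, M+R=10
member 0 (0-1): L=2.4581, (cx,cy)=(0.3836,0.9235)
member 1 (0-2): L=1.7690, (cx,cy)=(1.0000,0.0000)
member 2 (1-2): L=2.4156, (cx,cy)=(0.3419,-0.9397)
member 3 (1-3): L=1.7280, (cx,cy)=(1.0000,0.0041)
member 4 (2-3): L=2.4491, (cx,cy)=(0.3683,0.9297)
member 5 (2-4): L=1.9310, (cx,cy)=(1.0000,0.0000)
member 6 (3-4): L=2.4987, (cx,cy)=(0.4118,-0.9113)
solve A·x = −loads:
  F[0-1] = -151.6991 N (compression)
  F[0-2] = +1274.1568 N (tension)
  F[1-2] = -1120.2240 N (compression)
  F[1-3] = -891.1119 N (compression)
  F[2-3] = +1132.2857 N (tension)
  F[2-4] = +474.0938 N (tension)
  F[3-4] = -1151.2388 N (compression)
  Rx@0 = -1215.9600 N
  Ry@0 = +140.0919 N
  Ry@4 = +1049.0881 N

-1120.224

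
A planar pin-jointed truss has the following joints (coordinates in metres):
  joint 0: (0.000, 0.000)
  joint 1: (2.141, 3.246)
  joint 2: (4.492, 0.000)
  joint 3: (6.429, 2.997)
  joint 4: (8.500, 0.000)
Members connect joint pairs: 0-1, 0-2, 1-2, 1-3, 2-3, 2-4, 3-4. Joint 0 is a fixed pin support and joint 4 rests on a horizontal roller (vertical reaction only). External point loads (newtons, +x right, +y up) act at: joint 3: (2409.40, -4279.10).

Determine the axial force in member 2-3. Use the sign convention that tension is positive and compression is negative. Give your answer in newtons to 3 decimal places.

-249.161

N=5 nodes, M=7 members, R=3 reactions → 2N=10, M+R=10
member 0 (0-1): L=3.8885, (cx,cy)=(0.5506,0.8348)
member 1 (0-2): L=4.4920, (cx,cy)=(1.0000,0.0000)
member 2 (1-2): L=4.0080, (cx,cy)=(0.5866,-0.8099)
member 3 (1-3): L=4.2952, (cx,cy)=(0.9983,-0.0580)
member 4 (2-3): L=3.5685, (cx,cy)=(0.5428,0.8399)
member 5 (2-4): L=4.0080, (cx,cy)=(1.0000,0.0000)
member 6 (3-4): L=3.6429, (cx,cy)=(0.5685,-0.8227)
solve A·x = −loads:
  F[0-1] = -231.2781 N (compression)
  F[0-2] = +2536.7414 N (tension)
  F[1-2] = +258.3807 N (tension)
  F[1-3] = -279.3730 N (compression)
  F[2-3] = -249.1614 N (compression)
  F[2-4] = +2823.5504 N (tension)
  F[3-4] = -4966.7018 N (compression)
  Rx@0 = -2409.4000 N
  Ry@0 = +193.0640 N
  Ry@4 = +4086.0360 N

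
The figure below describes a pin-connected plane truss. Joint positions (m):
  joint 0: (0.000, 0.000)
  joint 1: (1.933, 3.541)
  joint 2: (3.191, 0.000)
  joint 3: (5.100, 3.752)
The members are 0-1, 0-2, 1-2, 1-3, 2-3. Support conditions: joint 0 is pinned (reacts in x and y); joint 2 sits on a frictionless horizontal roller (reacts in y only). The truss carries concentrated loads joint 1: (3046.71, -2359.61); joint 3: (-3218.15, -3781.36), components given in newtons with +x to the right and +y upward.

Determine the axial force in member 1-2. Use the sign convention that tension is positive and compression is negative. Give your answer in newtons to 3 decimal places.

-3584.594

N=4 nodes, M=5 members, R=3 reactions → 2N=8, M+R=8
member 0 (0-1): L=4.0342, (cx,cy)=(0.4791,0.8777)
member 1 (0-2): L=3.1910, (cx,cy)=(1.0000,0.0000)
member 2 (1-2): L=3.7578, (cx,cy)=(0.3348,-0.9423)
member 3 (1-3): L=3.1740, (cx,cy)=(0.9978,0.0665)
member 4 (2-3): L=4.2097, (cx,cy)=(0.4535,0.8913)
solve A·x = −loads:
  F[0-1] = +1058.2957 N (tension)
  F[0-2] = -678.5196 N (compression)
  F[1-2] = -3584.5935 N (compression)
  F[1-3] = -1342.5925 N (compression)
  F[2-3] = -4142.5268 N (compression)
  Rx@0 = +171.4400 N
  Ry@0 = -928.9026 N
  Ry@2 = +7069.8726 N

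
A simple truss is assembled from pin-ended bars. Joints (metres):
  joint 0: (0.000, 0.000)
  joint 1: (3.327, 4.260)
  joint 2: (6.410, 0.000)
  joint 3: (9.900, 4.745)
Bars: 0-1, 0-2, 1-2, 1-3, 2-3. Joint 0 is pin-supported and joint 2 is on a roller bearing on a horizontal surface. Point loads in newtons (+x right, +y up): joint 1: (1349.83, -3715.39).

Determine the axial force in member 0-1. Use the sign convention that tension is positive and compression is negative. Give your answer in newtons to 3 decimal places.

N=4 nodes, M=5 members, R=3 reactions → 2N=8, M+R=8
member 0 (0-1): L=5.4052, (cx,cy)=(0.6155,0.7881)
member 1 (0-2): L=6.4100, (cx,cy)=(1.0000,0.0000)
member 2 (1-2): L=5.2586, (cx,cy)=(0.5863,-0.8101)
member 3 (1-3): L=6.5909, (cx,cy)=(0.9973,0.0736)
member 4 (2-3): L=5.8903, (cx,cy)=(0.5925,0.8056)
solve A·x = −loads:
  F[0-1] = -1129.1376 N (compression)
  F[0-2] = +2044.8309 N (tension)
  F[1-2] = -3487.7953 N (compression)
  F[1-3] = -0.0000 N (compression)
  F[2-3] = +0.0000 N (tension)
  Rx@0 = -1349.8300 N
  Ry@0 = +889.9020 N
  Ry@2 = +2825.4880 N

-1129.138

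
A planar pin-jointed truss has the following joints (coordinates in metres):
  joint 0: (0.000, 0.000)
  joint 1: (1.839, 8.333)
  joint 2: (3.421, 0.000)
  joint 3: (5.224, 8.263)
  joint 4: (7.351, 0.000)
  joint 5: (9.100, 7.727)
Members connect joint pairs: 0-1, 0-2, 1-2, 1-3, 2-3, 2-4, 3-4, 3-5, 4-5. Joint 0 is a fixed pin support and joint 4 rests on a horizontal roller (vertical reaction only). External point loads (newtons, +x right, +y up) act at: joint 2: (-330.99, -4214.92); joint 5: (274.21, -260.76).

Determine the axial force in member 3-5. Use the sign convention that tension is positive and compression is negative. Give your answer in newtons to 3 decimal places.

326.194

N=6 nodes, M=9 members, R=3 reactions → 2N=12, M+R=12
member 0 (0-1): L=8.5335, (cx,cy)=(0.2155,0.9765)
member 1 (0-2): L=3.4210, (cx,cy)=(1.0000,0.0000)
member 2 (1-2): L=8.4818, (cx,cy)=(0.1865,-0.9825)
member 3 (1-3): L=3.3857, (cx,cy)=(0.9998,-0.0207)
member 4 (2-3): L=8.4574, (cx,cy)=(0.2132,0.9770)
member 5 (2-4): L=3.9300, (cx,cy)=(1.0000,0.0000)
member 6 (3-4): L=8.5324, (cx,cy)=(0.2493,-0.9684)
member 7 (3-5): L=3.9129, (cx,cy)=(0.9906,-0.1370)
member 8 (4-5): L=7.9225, (cx,cy)=(0.2208,0.9753)
solve A·x = −loads:
  F[0-1] = -1948.9010 N (compression)
  F[0-2] = +363.2146 N (tension)
  F[1-2] = +1953.6104 N (tension)
  F[1-3] = -784.5422 N (compression)
  F[2-3] = +2349.6051 N (tension)
  F[2-4] = +557.6827 N (tension)
  F[3-4] = -2433.3153 N (compression)
  F[3-5] = +326.1937 N (tension)
  F[4-5] = -221.5430 N (compression)
  Rx@0 = +56.7800 N
  Ry@0 = +1903.1078 N
  Ry@4 = +2572.5722 N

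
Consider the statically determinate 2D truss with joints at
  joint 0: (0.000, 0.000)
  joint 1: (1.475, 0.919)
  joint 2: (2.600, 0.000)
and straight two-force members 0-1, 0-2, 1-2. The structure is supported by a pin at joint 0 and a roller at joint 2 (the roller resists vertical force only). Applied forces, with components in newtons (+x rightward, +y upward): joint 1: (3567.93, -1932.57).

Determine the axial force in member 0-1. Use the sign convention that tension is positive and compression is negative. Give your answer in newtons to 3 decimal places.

803.538

N=3 nodes, M=3 members, R=3 reactions → 2N=6, M+R=6
member 0 (0-1): L=1.7379, (cx,cy)=(0.8487,0.5288)
member 1 (0-2): L=2.6000, (cx,cy)=(1.0000,0.0000)
member 2 (1-2): L=1.4526, (cx,cy)=(0.7744,-0.6326)
solve A·x = −loads:
  F[0-1] = +803.5378 N (tension)
  F[0-2] = +2885.9345 N (tension)
  F[1-2] = -3726.4416 N (compression)
  Rx@0 = -3567.9300 N
  Ry@0 = -424.9179 N
  Ry@2 = +2357.4879 N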